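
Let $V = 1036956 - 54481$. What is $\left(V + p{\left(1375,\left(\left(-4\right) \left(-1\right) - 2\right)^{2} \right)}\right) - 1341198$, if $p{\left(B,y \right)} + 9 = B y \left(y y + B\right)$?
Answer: $7291768$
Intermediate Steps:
$V = 982475$ ($V = 1036956 - 54481 = 982475$)
$p{\left(B,y \right)} = -9 + B y \left(B + y^{2}\right)$ ($p{\left(B,y \right)} = -9 + B y \left(y y + B\right) = -9 + B y \left(y^{2} + B\right) = -9 + B y \left(B + y^{2}\right)$)
$\left(V + p{\left(1375,\left(\left(-4\right) \left(-1\right) - 2\right)^{2} \right)}\right) - 1341198 = \left(982475 + \left(-9 + 1375 \left(\left(\left(-4\right) \left(-1\right) - 2\right)^{2}\right)^{3} + \left(\left(-4\right) \left(-1\right) - 2\right)^{2} \cdot 1375^{2}\right)\right) - 1341198 = \left(982475 + \left(-9 + 1375 \left(\left(4 - 2\right)^{2}\right)^{3} + \left(4 - 2\right)^{2} \cdot 1890625\right)\right) - 1341198 = \left(982475 + \left(-9 + 1375 \left(2^{2}\right)^{3} + 2^{2} \cdot 1890625\right)\right) - 1341198 = \left(982475 + \left(-9 + 1375 \cdot 4^{3} + 4 \cdot 1890625\right)\right) - 1341198 = \left(982475 + \left(-9 + 1375 \cdot 64 + 7562500\right)\right) - 1341198 = \left(982475 + \left(-9 + 88000 + 7562500\right)\right) - 1341198 = \left(982475 + 7650491\right) - 1341198 = 8632966 - 1341198 = 7291768$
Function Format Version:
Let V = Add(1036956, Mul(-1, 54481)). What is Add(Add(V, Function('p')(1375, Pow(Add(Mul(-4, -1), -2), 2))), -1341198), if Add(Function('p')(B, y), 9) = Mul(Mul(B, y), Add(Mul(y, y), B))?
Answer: 7291768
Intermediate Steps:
V = 982475 (V = Add(1036956, -54481) = 982475)
Function('p')(B, y) = Add(-9, Mul(B, y, Add(B, Pow(y, 2)))) (Function('p')(B, y) = Add(-9, Mul(Mul(B, y), Add(Mul(y, y), B))) = Add(-9, Mul(Mul(B, y), Add(Pow(y, 2), B))) = Add(-9, Mul(Mul(B, y), Add(B, Pow(y, 2)))) = Add(-9, Mul(B, y, Add(B, Pow(y, 2)))))
Add(Add(V, Function('p')(1375, Pow(Add(Mul(-4, -1), -2), 2))), -1341198) = Add(Add(982475, Add(-9, Mul(1375, Pow(Pow(Add(Mul(-4, -1), -2), 2), 3)), Mul(Pow(Add(Mul(-4, -1), -2), 2), Pow(1375, 2)))), -1341198) = Add(Add(982475, Add(-9, Mul(1375, Pow(Pow(Add(4, -2), 2), 3)), Mul(Pow(Add(4, -2), 2), 1890625))), -1341198) = Add(Add(982475, Add(-9, Mul(1375, Pow(Pow(2, 2), 3)), Mul(Pow(2, 2), 1890625))), -1341198) = Add(Add(982475, Add(-9, Mul(1375, Pow(4, 3)), Mul(4, 1890625))), -1341198) = Add(Add(982475, Add(-9, Mul(1375, 64), 7562500)), -1341198) = Add(Add(982475, Add(-9, 88000, 7562500)), -1341198) = Add(Add(982475, 7650491), -1341198) = Add(8632966, -1341198) = 7291768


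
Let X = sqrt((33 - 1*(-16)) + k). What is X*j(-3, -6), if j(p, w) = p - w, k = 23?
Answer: 18*sqrt(2) ≈ 25.456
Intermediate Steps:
X = 6*sqrt(2) (X = sqrt((33 - 1*(-16)) + 23) = sqrt((33 + 16) + 23) = sqrt(49 + 23) = sqrt(72) = 6*sqrt(2) ≈ 8.4853)
X*j(-3, -6) = (6*sqrt(2))*(-3 - 1*(-6)) = (6*sqrt(2))*(-3 + 6) = (6*sqrt(2))*3 = 18*sqrt(2)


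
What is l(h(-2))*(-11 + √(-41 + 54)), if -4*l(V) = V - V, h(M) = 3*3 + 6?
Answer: 0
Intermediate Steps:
h(M) = 15 (h(M) = 9 + 6 = 15)
l(V) = 0 (l(V) = -(V - V)/4 = -¼*0 = 0)
l(h(-2))*(-11 + √(-41 + 54)) = 0*(-11 + √(-41 + 54)) = 0*(-11 + √13) = 0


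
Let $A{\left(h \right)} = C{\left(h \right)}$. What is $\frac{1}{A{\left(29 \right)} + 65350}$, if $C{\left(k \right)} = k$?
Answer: $\frac{1}{65379} \approx 1.5295 \cdot 10^{-5}$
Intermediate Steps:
$A{\left(h \right)} = h$
$\frac{1}{A{\left(29 \right)} + 65350} = \frac{1}{29 + 65350} = \frac{1}{65379}$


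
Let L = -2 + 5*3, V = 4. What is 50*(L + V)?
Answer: 850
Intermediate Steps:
L = 13 (L = -2 + 15 = 13)
50*(L + V) = 50*(13 + 4) = 50*17 = 850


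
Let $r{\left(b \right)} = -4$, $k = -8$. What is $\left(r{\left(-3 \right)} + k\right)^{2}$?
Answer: $144$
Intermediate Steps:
$\left(r{\left(-3 \right)} + k\right)^{2} = \left(-4 - 8\right)^{2} = \left(-12\right)^{2} = 144$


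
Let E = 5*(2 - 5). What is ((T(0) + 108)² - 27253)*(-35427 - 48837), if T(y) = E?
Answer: 1567647456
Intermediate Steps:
E = -15 (E = 5*(-3) = -15)
T(y) = -15
((T(0) + 108)² - 27253)*(-35427 - 48837) = ((-15 + 108)² - 27253)*(-35427 - 48837) = (93² - 27253)*(-84264) = (8649 - 27253)*(-84264) = -18604*(-84264) = 1567647456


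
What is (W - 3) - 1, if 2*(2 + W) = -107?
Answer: -119/2 ≈ -59.500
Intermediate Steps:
W = -111/2 (W = -2 + (1/2)*(-107) = -2 - 107/2 = -111/2 ≈ -55.500)
(W - 3) - 1 = (-111/2 - 3) - 1 = -117/2 - 1 = -119/2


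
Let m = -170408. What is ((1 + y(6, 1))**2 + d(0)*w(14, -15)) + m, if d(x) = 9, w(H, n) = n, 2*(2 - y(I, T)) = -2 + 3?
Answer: -682147/4 ≈ -1.7054e+5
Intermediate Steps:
y(I, T) = 3/2 (y(I, T) = 2 - (-2 + 3)/2 = 2 - 1/2*1 = 2 - 1/2 = 3/2)
((1 + y(6, 1))**2 + d(0)*w(14, -15)) + m = ((1 + 3/2)**2 + 9*(-15)) - 170408 = ((5/2)**2 - 135) - 170408 = (25/4 - 135) - 170408 = -515/4 - 170408 = -682147/4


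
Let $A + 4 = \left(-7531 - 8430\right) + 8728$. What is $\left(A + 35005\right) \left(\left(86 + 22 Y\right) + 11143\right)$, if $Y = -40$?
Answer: $287371032$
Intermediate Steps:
$A = -7237$ ($A = -4 + \left(\left(-7531 - 8430\right) + 8728\right) = -4 + \left(-15961 + 8728\right) = -4 - 7233 = -7237$)
$\left(A + 35005\right) \left(\left(86 + 22 Y\right) + 11143\right) = \left(-7237 + 35005\right) \left(\left(86 + 22 \left(-40\right)\right) + 11143\right) = 27768 \left(\left(86 - 880\right) + 11143\right) = 27768 \left(-794 + 11143\right) = 27768 \cdot 10349 = 287371032$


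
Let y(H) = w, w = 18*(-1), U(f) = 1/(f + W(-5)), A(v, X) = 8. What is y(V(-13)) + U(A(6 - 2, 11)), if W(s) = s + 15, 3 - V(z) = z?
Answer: -323/18 ≈ -17.944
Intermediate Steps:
V(z) = 3 - z
W(s) = 15 + s
U(f) = 1/(10 + f) (U(f) = 1/(f + (15 - 5)) = 1/(f + 10) = 1/(10 + f))
w = -18
y(H) = -18
y(V(-13)) + U(A(6 - 2, 11)) = -18 + 1/(10 + 8) = -18 + 1/18 = -323/18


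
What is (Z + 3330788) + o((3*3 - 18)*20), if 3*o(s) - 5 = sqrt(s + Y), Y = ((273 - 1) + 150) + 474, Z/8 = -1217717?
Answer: -19232839/3 + 2*sqrt(179)/3 ≈ -6.4109e+6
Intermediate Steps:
Z = -9741736 (Z = 8*(-1217717) = -9741736)
Y = 896 (Y = (272 + 150) + 474 = 422 + 474 = 896)
o(s) = 5/3 + sqrt(896 + s)/3 (o(s) = 5/3 + sqrt(s + 896)/3 = 5/3 + sqrt(896 + s)/3)
(Z + 3330788) + o((3*3 - 18)*20) = (-9741736 + 3330788) + (5/3 + sqrt(896 + (3*3 - 18)*20)/3) = -6410948 + (5/3 + sqrt(896 + (9 - 18)*20)/3) = -6410948 + (5/3 + sqrt(896 - 9*20)/3) = -6410948 + (5/3 + sqrt(896 - 180)/3) = -6410948 + (5/3 + sqrt(716)/3) = -6410948 + (5/3 + (2*sqrt(179))/3) = -6410948 + (5/3 + 2*sqrt(179)/3) = -19232839/3 + 2*sqrt(179)/3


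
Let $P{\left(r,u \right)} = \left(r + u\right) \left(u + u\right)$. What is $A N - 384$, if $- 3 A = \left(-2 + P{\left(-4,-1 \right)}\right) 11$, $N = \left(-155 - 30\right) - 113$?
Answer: $\frac{25072}{3} \approx 8357.3$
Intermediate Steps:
$N = -298$ ($N = -185 - 113 = -298$)
$P{\left(r,u \right)} = 2 u \left(r + u\right)$ ($P{\left(r,u \right)} = \left(r + u\right) 2 u = 2 u \left(r + u\right)$)
$A = - \frac{88}{3}$ ($A = - \frac{\left(-2 + 2 \left(-1\right) \left(-4 - 1\right)\right) 11}{3} = - \frac{\left(-2 + 2 \left(-1\right) \left(-5\right)\right) 11}{3} = - \frac{\left(-2 + 10\right) 11}{3} = - \frac{8 \cdot 11}{3} = \left(- \frac{1}{3}\right) 88 = - \frac{88}{3} \approx -29.333$)
$A N - 384 = \left(- \frac{88}{3}\right) \left(-298\right) - 384 = \frac{26224}{3} - 384 = \frac{25072}{3}$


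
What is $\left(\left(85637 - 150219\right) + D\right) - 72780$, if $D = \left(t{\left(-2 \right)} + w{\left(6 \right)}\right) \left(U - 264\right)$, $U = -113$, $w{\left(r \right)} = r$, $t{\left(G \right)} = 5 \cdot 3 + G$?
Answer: $-144525$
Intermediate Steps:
$t{\left(G \right)} = 15 + G$
$D = -7163$ ($D = \left(\left(15 - 2\right) + 6\right) \left(-113 - 264\right) = \left(13 + 6\right) \left(-377\right) = 19 \left(-377\right) = -7163$)
$\left(\left(85637 - 150219\right) + D\right) - 72780 = \left(\left(85637 - 150219\right) - 7163\right) - 72780 = \left(-64582 - 7163\right) - 72780 = -71745 - 72780 = -144525$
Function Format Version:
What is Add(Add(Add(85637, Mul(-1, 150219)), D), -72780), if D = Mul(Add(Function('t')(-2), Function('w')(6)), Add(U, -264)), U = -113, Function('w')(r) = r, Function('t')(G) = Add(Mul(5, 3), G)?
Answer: -144525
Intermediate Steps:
Function('t')(G) = Add(15, G)
D = -7163 (D = Mul(Add(Add(15, -2), 6), Add(-113, -264)) = Mul(Add(13, 6), -377) = Mul(19, -377) = -7163)
Add(Add(Add(85637, Mul(-1, 150219)), D), -72780) = Add(Add(Add(85637, Mul(-1, 150219)), -7163), -72780) = Add(Add(Add(85637, -150219), -7163), -72780) = Add(Add(-64582, -7163), -72780) = Add(-71745, -72780) = -144525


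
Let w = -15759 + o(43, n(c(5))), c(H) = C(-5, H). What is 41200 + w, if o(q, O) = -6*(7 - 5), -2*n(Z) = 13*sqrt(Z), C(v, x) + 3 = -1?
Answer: 25429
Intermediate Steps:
C(v, x) = -4 (C(v, x) = -3 - 1 = -4)
c(H) = -4
n(Z) = -13*sqrt(Z)/2
o(q, O) = -12 (o(q, O) = -6*2 = -12)
w = -15771 (w = -15759 - 12 = -15771)
41200 + w = 41200 - 15771 = 25429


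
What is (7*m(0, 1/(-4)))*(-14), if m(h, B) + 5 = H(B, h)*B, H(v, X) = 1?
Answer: 1029/2 ≈ 514.50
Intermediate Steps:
m(h, B) = -5 + B (m(h, B) = -5 + 1*B = -5 + B)
(7*m(0, 1/(-4)))*(-14) = (7*(-5 + 1/(-4)))*(-14) = (7*(-5 - ¼))*(-14) = (7*(-21/4))*(-14) = -147/4*(-14) = 1029/2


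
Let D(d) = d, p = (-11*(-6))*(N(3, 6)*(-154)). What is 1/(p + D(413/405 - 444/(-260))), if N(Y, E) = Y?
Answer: -1053/32105204 ≈ -3.2798e-5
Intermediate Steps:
p = -30492 (p = (-11*(-6))*(3*(-154)) = 66*(-462) = -30492)
1/(p + D(413/405 - 444/(-260))) = 1/(-30492 + (413/405 - 444/(-260))) = 1/(-30492 + (413*(1/405) - 444*(-1/260))) = 1/(-30492 + (413/405 + 111/65)) = 1/(-30492 + 2872/1053) = 1/(-32105204/1053) = -1053/32105204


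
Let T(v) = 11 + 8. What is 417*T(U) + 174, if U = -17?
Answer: 8097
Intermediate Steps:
T(v) = 19
417*T(U) + 174 = 417*19 + 174 = 7923 + 174 = 8097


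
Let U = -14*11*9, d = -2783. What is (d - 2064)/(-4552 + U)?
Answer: 4847/5938 ≈ 0.81627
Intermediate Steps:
U = -1386 (U = -154*9 = -1386)
(d - 2064)/(-4552 + U) = (-2783 - 2064)/(-4552 - 1386) = -4847/(-5938) = -4847*(-1/5938) = 4847/5938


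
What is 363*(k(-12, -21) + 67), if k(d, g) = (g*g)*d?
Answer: -1896675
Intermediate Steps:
k(d, g) = d*g² (k(d, g) = g²*d = d*g²)
363*(k(-12, -21) + 67) = 363*(-12*(-21)² + 67) = 363*(-12*441 + 67) = 363*(-5292 + 67) = 363*(-5225) = -1896675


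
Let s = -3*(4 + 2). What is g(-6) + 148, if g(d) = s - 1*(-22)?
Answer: 152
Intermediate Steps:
s = -18 (s = -3*6 = -18)
g(d) = 4 (g(d) = -18 - 1*(-22) = -18 + 22 = 4)
g(-6) + 148 = 4 + 148 = 152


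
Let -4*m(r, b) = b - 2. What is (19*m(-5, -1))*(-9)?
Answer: -513/4 ≈ -128.25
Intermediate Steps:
m(r, b) = ½ - b/4 (m(r, b) = -(b - 2)/4 = -(-2 + b)/4 = ½ - b/4)
(19*m(-5, -1))*(-9) = (19*(½ - ¼*(-1)))*(-9) = (19*(½ + ¼))*(-9) = (19*(¾))*(-9) = (57/4)*(-9) = -513/4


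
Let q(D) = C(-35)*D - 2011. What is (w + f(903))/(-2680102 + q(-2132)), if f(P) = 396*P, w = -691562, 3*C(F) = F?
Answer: 1001922/7971719 ≈ 0.12568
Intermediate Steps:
C(F) = F/3
q(D) = -2011 - 35*D/3 (q(D) = ((⅓)*(-35))*D - 2011 = -35*D/3 - 2011 = -2011 - 35*D/3)
(w + f(903))/(-2680102 + q(-2132)) = (-691562 + 396*903)/(-2680102 + (-2011 - 35/3*(-2132))) = (-691562 + 357588)/(-2680102 + (-2011 + 74620/3)) = -333974/(-2680102 + 68587/3) = -333974/(-7971719/3) = -333974*(-3/7971719) = 1001922/7971719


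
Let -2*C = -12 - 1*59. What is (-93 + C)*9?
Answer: -1035/2 ≈ -517.50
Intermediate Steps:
C = 71/2 (C = -(-12 - 1*59)/2 = -(-12 - 59)/2 = -½*(-71) = 71/2 ≈ 35.500)
(-93 + C)*9 = (-93 + 71/2)*9 = -115/2*9 = -1035/2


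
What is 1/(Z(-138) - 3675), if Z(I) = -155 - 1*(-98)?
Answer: -1/3732 ≈ -0.00026795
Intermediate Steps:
Z(I) = -57 (Z(I) = -155 + 98 = -57)
1/(Z(-138) - 3675) = 1/(-57 - 3675) = 1/(-3732) = -1/3732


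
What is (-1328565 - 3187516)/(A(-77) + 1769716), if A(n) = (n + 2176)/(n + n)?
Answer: -695476474/272534165 ≈ -2.5519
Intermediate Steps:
A(n) = (2176 + n)/(2*n) (A(n) = (2176 + n)/((2*n)) = (2176 + n)*(1/(2*n)) = (2176 + n)/(2*n))
(-1328565 - 3187516)/(A(-77) + 1769716) = (-1328565 - 3187516)/((½)*(2176 - 77)/(-77) + 1769716) = -4516081/((½)*(-1/77)*2099 + 1769716) = -4516081/(-2099/154 + 1769716) = -4516081/272534165/154 = -4516081*154/272534165 = -695476474/272534165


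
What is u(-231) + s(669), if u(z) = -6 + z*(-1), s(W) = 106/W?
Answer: 150631/669 ≈ 225.16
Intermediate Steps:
u(z) = -6 - z
u(-231) + s(669) = (-6 - 1*(-231)) + 106/669 = (-6 + 231) + 106*(1/669) = 225 + 106/669 = 150631/669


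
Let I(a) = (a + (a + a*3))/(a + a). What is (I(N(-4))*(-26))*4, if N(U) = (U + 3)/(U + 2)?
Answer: -260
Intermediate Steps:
N(U) = (3 + U)/(2 + U)
I(a) = 5/2 (I(a) = (a + (a + 3*a))/((2*a)) = (a + 4*a)*(1/(2*a)) = (5*a)*(1/(2*a)) = 5/2)
(I(N(-4))*(-26))*4 = ((5/2)*(-26))*4 = -65*4 = -260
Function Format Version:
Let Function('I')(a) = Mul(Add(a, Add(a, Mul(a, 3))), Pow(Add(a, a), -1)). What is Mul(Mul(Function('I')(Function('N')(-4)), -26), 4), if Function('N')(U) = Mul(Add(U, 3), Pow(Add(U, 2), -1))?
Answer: -260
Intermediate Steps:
Function('N')(U) = Mul(Pow(Add(2, U), -1), Add(3, U)) (Function('N')(U) = Mul(Add(3, U), Pow(Add(2, U), -1)) = Mul(Pow(Add(2, U), -1), Add(3, U)))
Function('I')(a) = Rational(5, 2) (Function('I')(a) = Mul(Add(a, Add(a, Mul(3, a))), Pow(Mul(2, a), -1)) = Mul(Add(a, Mul(4, a)), Mul(Rational(1, 2), Pow(a, -1))) = Mul(Mul(5, a), Mul(Rational(1, 2), Pow(a, -1))) = Rational(5, 2))
Mul(Mul(Function('I')(Function('N')(-4)), -26), 4) = Mul(Mul(Rational(5, 2), -26), 4) = Mul(-65, 4) = -260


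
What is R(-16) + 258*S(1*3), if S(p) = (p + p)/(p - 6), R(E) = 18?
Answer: -498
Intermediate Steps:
S(p) = 2*p/(-6 + p) (S(p) = (2*p)/(-6 + p) = 2*p/(-6 + p))
R(-16) + 258*S(1*3) = 18 + 258*(2*(1*3)/(-6 + 1*3)) = 18 + 258*(2*3/(-6 + 3)) = 18 + 258*(2*3/(-3)) = 18 + 258*(2*3*(-⅓)) = 18 + 258*(-2) = 18 - 516 = -498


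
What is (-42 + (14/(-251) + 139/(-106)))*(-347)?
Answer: 400377275/26606 ≈ 15048.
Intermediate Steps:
(-42 + (14/(-251) + 139/(-106)))*(-347) = (-42 + (14*(-1/251) + 139*(-1/106)))*(-347) = (-42 + (-14/251 - 139/106))*(-347) = (-42 - 36373/26606)*(-347) = -1153825/26606*(-347) = 400377275/26606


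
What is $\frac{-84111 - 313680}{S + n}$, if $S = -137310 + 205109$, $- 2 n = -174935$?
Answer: $- \frac{265194}{103511} \approx -2.562$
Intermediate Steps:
$n = \frac{174935}{2}$ ($n = \left(- \frac{1}{2}\right) \left(-174935\right) = \frac{174935}{2} \approx 87468.0$)
$S = 67799$
$\frac{-84111 - 313680}{S + n} = \frac{-84111 - 313680}{67799 + \frac{174935}{2}} = - \frac{397791}{\frac{310533}{2}} = \left(-397791\right) \frac{2}{310533} = - \frac{265194}{103511}$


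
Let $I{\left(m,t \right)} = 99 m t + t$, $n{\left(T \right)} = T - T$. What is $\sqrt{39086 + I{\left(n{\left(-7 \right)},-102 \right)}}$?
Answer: $2 \sqrt{9746} \approx 197.44$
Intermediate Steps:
$n{\left(T \right)} = 0$
$I{\left(m,t \right)} = t + 99 m t$ ($I{\left(m,t \right)} = 99 m t + t = t + 99 m t$)
$\sqrt{39086 + I{\left(n{\left(-7 \right)},-102 \right)}} = \sqrt{39086 - 102 \left(1 + 99 \cdot 0\right)} = \sqrt{39086 - 102 \left(1 + 0\right)} = \sqrt{39086 - 102} = \sqrt{38984} = 2 \sqrt{9746}$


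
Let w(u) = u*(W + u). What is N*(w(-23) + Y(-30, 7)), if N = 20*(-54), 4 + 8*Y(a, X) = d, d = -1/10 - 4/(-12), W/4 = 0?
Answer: -1141623/2 ≈ -5.7081e+5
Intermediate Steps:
W = 0 (W = 4*0 = 0)
d = 7/30 (d = -1*⅒ - 4*(-1/12) = -⅒ + ⅓ = 7/30 ≈ 0.23333)
Y(a, X) = -113/240 (Y(a, X) = -½ + (⅛)*(7/30) = -½ + 7/240 = -113/240)
w(u) = u² (w(u) = u*(0 + u) = u*u = u²)
N = -1080
N*(w(-23) + Y(-30, 7)) = -1080*((-23)² - 113/240) = -1080*(529 - 113/240) = -1080*126847/240 = -1141623/2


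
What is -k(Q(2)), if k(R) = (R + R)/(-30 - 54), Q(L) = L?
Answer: 1/21 ≈ 0.047619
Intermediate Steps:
k(R) = -R/42 (k(R) = (2*R)/(-84) = (2*R)*(-1/84) = -R/42)
-k(Q(2)) = -(-1)*2/42 = -1*(-1/21) = 1/21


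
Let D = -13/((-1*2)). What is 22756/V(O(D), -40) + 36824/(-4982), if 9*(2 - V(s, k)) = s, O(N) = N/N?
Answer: 509853760/42347 ≈ 12040.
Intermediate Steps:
D = 13/2 (D = -13/(-2) = -13*(-½) = 13/2 ≈ 6.5000)
O(N) = 1
V(s, k) = 2 - s/9
22756/V(O(D), -40) + 36824/(-4982) = 22756/(2 - ⅑*1) + 36824/(-4982) = 22756/(2 - ⅑) + 36824*(-1/4982) = 22756/(17/9) - 18412/2491 = 22756*(9/17) - 18412/2491 = 204804/17 - 18412/2491 = 509853760/42347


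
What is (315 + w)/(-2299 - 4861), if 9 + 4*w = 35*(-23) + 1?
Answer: -447/28640 ≈ -0.015608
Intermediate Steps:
w = -813/4 (w = -9/4 + (35*(-23) + 1)/4 = -9/4 + (-805 + 1)/4 = -9/4 + (¼)*(-804) = -9/4 - 201 = -813/4 ≈ -203.25)
(315 + w)/(-2299 - 4861) = (315 - 813/4)/(-2299 - 4861) = (447/4)/(-7160) = (447/4)*(-1/7160) = -447/28640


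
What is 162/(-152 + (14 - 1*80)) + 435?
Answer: 47334/109 ≈ 434.26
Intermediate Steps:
162/(-152 + (14 - 1*80)) + 435 = 162/(-152 + (14 - 80)) + 435 = 162/(-152 - 66) + 435 = 162/(-218) + 435 = 162*(-1/218) + 435 = -81/109 + 435 = 47334/109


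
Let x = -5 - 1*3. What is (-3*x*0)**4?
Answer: 0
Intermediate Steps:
x = -8 (x = -5 - 3 = -8)
(-3*x*0)**4 = (-3*(-8)*0)**4 = (24*0)**4 = 0**4 = 0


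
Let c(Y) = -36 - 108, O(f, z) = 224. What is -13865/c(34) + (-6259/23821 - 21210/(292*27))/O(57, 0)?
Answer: 674996137699/7011377856 ≈ 96.271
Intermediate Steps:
c(Y) = -144
-13865/c(34) + (-6259/23821 - 21210/(292*27))/O(57, 0) = -13865/(-144) + (-6259/23821 - 21210/(292*27))/224 = -13865*(-1/144) + (-6259*1/23821 - 21210/7884)*(1/224) = 13865/144 + (-6259/23821 - 21210*1/7884)*(1/224) = 13865/144 + (-6259/23821 - 3535/1314)*(1/224) = 13865/144 - 92431561/31300794*1/224 = 13865/144 - 92431561/7011377856 = 674996137699/7011377856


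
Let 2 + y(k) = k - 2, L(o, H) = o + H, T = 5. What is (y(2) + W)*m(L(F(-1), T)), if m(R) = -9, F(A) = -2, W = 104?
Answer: -918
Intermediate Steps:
L(o, H) = H + o
y(k) = -4 + k (y(k) = -2 + (k - 2) = -2 + (-2 + k) = -4 + k)
(y(2) + W)*m(L(F(-1), T)) = ((-4 + 2) + 104)*(-9) = (-2 + 104)*(-9) = 102*(-9) = -918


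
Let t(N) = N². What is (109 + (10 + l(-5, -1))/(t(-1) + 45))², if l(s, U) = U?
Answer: 25230529/2116 ≈ 11924.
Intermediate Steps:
(109 + (10 + l(-5, -1))/(t(-1) + 45))² = (109 + (10 - 1)/((-1)² + 45))² = (109 + 9/(1 + 45))² = (109 + 9/46)² = (5023/46)² = 25230529/2116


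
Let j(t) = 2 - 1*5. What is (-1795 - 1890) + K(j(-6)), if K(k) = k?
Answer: -3688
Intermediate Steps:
j(t) = -3 (j(t) = 2 - 5 = -3)
(-1795 - 1890) + K(j(-6)) = (-1795 - 1890) - 3 = -3685 - 3 = -3688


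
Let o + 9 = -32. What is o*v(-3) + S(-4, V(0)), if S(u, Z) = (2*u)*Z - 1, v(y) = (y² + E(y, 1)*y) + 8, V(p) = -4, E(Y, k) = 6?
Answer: 72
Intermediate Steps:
o = -41 (o = -9 - 32 = -41)
v(y) = 8 + y² + 6*y (v(y) = (y² + 6*y) + 8 = 8 + y² + 6*y)
S(u, Z) = -1 + 2*Z*u (S(u, Z) = 2*Z*u - 1 = -1 + 2*Z*u)
o*v(-3) + S(-4, V(0)) = -41*(8 + (-3)² + 6*(-3)) + (-1 + 2*(-4)*(-4)) = -41*(8 + 9 - 18) + (-1 + 32) = -41*(-1) + 31 = 41 + 31 = 72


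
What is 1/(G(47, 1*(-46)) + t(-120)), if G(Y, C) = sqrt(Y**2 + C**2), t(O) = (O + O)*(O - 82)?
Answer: 9696/470061215 - sqrt(173)/470061215 ≈ 2.0599e-5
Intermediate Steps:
t(O) = 2*O*(-82 + O) (t(O) = (2*O)*(-82 + O) = 2*O*(-82 + O))
G(Y, C) = sqrt(C**2 + Y**2)
1/(G(47, 1*(-46)) + t(-120)) = 1/(sqrt((1*(-46))**2 + 47**2) + 2*(-120)*(-82 - 120)) = 1/(sqrt((-46)**2 + 2209) + 2*(-120)*(-202)) = 1/(sqrt(2116 + 2209) + 48480) = 1/(sqrt(4325) + 48480) = 1/(5*sqrt(173) + 48480) = 1/(48480 + 5*sqrt(173))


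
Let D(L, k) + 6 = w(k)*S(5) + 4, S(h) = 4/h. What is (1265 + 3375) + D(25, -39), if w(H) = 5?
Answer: 4642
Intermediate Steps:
D(L, k) = 2 (D(L, k) = -6 + (5*(4/5) + 4) = -6 + (4 + 4) = -6 + 8 = 2)
(1265 + 3375) + D(25, -39) = (1265 + 3375) + 2 = 4640 + 2 = 4642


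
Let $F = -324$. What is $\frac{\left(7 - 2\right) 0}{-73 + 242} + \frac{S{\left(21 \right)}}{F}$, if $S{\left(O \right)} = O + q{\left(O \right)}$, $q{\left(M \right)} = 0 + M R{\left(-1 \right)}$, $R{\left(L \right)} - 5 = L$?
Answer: $- \frac{35}{108} \approx -0.32407$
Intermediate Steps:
$R{\left(L \right)} = 5 + L$
$q{\left(M \right)} = 4 M$ ($q{\left(M \right)} = 0 + M \left(5 - 1\right) = 0 + M 4 = 0 + 4 M = 4 M$)
$S{\left(O \right)} = 5 O$ ($S{\left(O \right)} = O + 4 O = 5 O$)
$\frac{\left(7 - 2\right) 0}{-73 + 242} + \frac{S{\left(21 \right)}}{F} = \frac{\left(7 - 2\right) 0}{-73 + 242} + \frac{5 \cdot 21}{-324} = \frac{5 \cdot 0}{169} + 105 \left(- \frac{1}{324}\right) = 0 \cdot \frac{1}{169} - \frac{35}{108} = 0 - \frac{35}{108} = - \frac{35}{108}$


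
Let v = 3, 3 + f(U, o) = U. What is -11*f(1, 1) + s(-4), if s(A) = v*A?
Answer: 10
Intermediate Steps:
f(U, o) = -3 + U
s(A) = 3*A
-11*f(1, 1) + s(-4) = -11*(-3 + 1) + 3*(-4) = -11*(-2) - 12 = 22 - 12 = 10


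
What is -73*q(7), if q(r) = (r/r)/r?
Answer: -73/7 ≈ -10.429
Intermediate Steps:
q(r) = 1/r
-73*q(7) = -73/7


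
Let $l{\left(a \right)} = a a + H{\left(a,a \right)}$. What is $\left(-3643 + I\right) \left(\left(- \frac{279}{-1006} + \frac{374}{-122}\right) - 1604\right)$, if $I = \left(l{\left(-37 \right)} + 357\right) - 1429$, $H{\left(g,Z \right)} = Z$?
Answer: $\frac{333571130961}{61366} \approx 5.4358 \cdot 10^{6}$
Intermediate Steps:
$l{\left(a \right)} = a + a^{2}$ ($l{\left(a \right)} = a a + a = a^{2} + a = a + a^{2}$)
$I = 260$ ($I = \left(- 37 \left(1 - 37\right) + 357\right) - 1429 = \left(\left(-37\right) \left(-36\right) + 357\right) - 1429 = \left(1332 + 357\right) - 1429 = 1689 - 1429 = 260$)
$\left(-3643 + I\right) \left(\left(- \frac{279}{-1006} + \frac{374}{-122}\right) - 1604\right) = \left(-3643 + 260\right) \left(\left(- \frac{279}{-1006} + \frac{374}{-122}\right) - 1604\right) = - 3383 \left(\left(\left(-279\right) \left(- \frac{1}{1006}\right) + 374 \left(- \frac{1}{122}\right)\right) - 1604\right) = - 3383 \left(\left(\frac{279}{1006} - \frac{187}{61}\right) - 1604\right) = - 3383 \left(- \frac{171103}{61366} - 1604\right) = \left(-3383\right) \left(- \frac{98602167}{61366}\right) = \frac{333571130961}{61366}$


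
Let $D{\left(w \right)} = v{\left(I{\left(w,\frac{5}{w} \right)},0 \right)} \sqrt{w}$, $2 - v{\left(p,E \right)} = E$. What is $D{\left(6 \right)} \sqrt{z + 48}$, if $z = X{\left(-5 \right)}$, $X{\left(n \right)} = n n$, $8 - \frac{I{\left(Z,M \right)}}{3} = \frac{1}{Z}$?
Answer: $2 \sqrt{438} \approx 41.857$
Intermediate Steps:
$I{\left(Z,M \right)} = 24 - \frac{3}{Z}$
$X{\left(n \right)} = n^{2}$
$z = 25$ ($z = \left(-5\right)^{2} = 25$)
$v{\left(p,E \right)} = 2 - E$
$D{\left(w \right)} = 2 \sqrt{w}$ ($D{\left(w \right)} = \left(2 - 0\right) \sqrt{w} = \left(2 + 0\right) \sqrt{w} = 2 \sqrt{w}$)
$D{\left(6 \right)} \sqrt{z + 48} = 2 \sqrt{6} \sqrt{25 + 48} = 2 \sqrt{6} \sqrt{73} = 2 \sqrt{438}$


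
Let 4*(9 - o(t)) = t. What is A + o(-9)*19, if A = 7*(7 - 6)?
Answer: 883/4 ≈ 220.75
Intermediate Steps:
o(t) = 9 - t/4
A = 7 (A = 7*1 = 7)
A + o(-9)*19 = 7 + (9 - ¼*(-9))*19 = 7 + (9 + 9/4)*19 = 7 + (45/4)*19 = 7 + 855/4 = 883/4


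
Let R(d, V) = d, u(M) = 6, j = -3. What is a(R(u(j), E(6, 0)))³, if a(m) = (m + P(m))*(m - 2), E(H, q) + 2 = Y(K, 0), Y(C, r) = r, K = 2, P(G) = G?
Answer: 110592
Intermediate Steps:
E(H, q) = -2 (E(H, q) = -2 + 0 = -2)
a(m) = 2*m*(-2 + m) (a(m) = (m + m)*(m - 2) = (2*m)*(-2 + m) = 2*m*(-2 + m))
a(R(u(j), E(6, 0)))³ = (2*6*(-2 + 6))³ = (2*6*4)³ = 48³ = 110592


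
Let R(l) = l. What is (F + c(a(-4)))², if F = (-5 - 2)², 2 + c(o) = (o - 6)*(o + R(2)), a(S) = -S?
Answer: 1225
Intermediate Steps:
c(o) = -2 + (-6 + o)*(2 + o) (c(o) = -2 + (o - 6)*(o + 2) = -2 + (-6 + o)*(2 + o))
F = 49 (F = (-7)² = 49)
(F + c(a(-4)))² = (49 + (-14 + (-1*(-4))² - (-4)*(-4)))² = (49 + (-14 + 4² - 4*4))² = (49 + (-14 + 16 - 16))² = (49 - 14)² = 35² = 1225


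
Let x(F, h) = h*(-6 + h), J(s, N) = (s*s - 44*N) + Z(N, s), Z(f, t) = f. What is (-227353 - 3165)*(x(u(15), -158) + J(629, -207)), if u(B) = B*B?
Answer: -99227395172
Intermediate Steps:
u(B) = B²
J(s, N) = s² - 43*N (J(s, N) = (s*s - 44*N) + N = (s² - 44*N) + N = s² - 43*N)
(-227353 - 3165)*(x(u(15), -158) + J(629, -207)) = (-227353 - 3165)*(-158*(-6 - 158) + (629² - 43*(-207))) = -230518*(-158*(-164) + (395641 + 8901)) = -230518*(25912 + 404542) = -230518*430454 = -99227395172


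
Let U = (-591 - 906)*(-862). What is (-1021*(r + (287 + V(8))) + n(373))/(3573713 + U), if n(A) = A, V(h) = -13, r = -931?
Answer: 671170/4864127 ≈ 0.13798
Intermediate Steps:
U = 1290414 (U = -1497*(-862) = 1290414)
(-1021*(r + (287 + V(8))) + n(373))/(3573713 + U) = (-1021*(-931 + (287 - 13)) + 373)/(3573713 + 1290414) = (-1021*(-931 + 274) + 373)/4864127 = (-1021*(-657) + 373)*(1/4864127) = (670797 + 373)*(1/4864127) = 671170*(1/4864127) = 671170/4864127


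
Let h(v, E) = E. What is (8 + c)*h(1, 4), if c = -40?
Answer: -128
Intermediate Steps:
(8 + c)*h(1, 4) = (8 - 40)*4 = -32*4 = -128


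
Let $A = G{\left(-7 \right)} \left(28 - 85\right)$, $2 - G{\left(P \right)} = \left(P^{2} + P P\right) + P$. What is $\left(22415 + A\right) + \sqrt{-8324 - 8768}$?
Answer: $27488 + 2 i \sqrt{4273} \approx 27488.0 + 130.74 i$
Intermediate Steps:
$G{\left(P \right)} = 2 - P - 2 P^{2}$ ($G{\left(P \right)} = 2 - \left(\left(P^{2} + P P\right) + P\right) = 2 - \left(\left(P^{2} + P^{2}\right) + P\right) = 2 - \left(2 P^{2} + P\right) = 2 - \left(P + 2 P^{2}\right) = 2 - P - 2 P^{2}$)
$A = 5073$ ($A = \left(2 - -7 - 2 \left(-7\right)^{2}\right) \left(28 - 85\right) = \left(2 + 7 - 98\right) \left(-57\right) = \left(-89\right) \left(-57\right) = 5073$)
$\left(22415 + A\right) + \sqrt{-8324 - 8768} = \left(22415 + 5073\right) + \sqrt{-8324 - 8768} = 27488 + \sqrt{-17092} = 27488 + 2 i \sqrt{4273}$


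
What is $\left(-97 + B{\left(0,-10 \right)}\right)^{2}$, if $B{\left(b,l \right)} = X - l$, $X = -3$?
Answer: $8100$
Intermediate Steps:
$B{\left(b,l \right)} = -3 - l$
$\left(-97 + B{\left(0,-10 \right)}\right)^{2} = \left(-97 - -7\right)^{2} = \left(-97 + \left(-3 + 10\right)\right)^{2} = \left(-97 + 7\right)^{2} = \left(-90\right)^{2} = 8100$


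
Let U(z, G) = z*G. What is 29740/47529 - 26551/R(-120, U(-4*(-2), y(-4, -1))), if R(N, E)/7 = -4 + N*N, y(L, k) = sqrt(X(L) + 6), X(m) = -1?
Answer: 247859543/684227484 ≈ 0.36225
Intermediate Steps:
y(L, k) = sqrt(5) (y(L, k) = sqrt(-1 + 6) = sqrt(5))
U(z, G) = G*z
R(N, E) = -28 + 7*N**2 (R(N, E) = 7*(-4 + N*N) = 7*(-4 + N**2) = -28 + 7*N**2)
29740/47529 - 26551/R(-120, U(-4*(-2), y(-4, -1))) = 29740/47529 - 26551/(-28 + 7*(-120)**2) = 29740*(1/47529) - 26551/(-28 + 7*14400) = 29740/47529 - 26551/(-28 + 100800) = 29740/47529 - 26551/100772 = 29740/47529 - 26551*1/100772 = 29740/47529 - 3793/14396 = 247859543/684227484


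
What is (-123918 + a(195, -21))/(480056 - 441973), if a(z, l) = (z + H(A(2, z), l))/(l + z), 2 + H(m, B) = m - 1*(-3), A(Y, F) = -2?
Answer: -10780769/3313221 ≈ -3.2539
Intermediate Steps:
H(m, B) = 1 + m (H(m, B) = -2 + (m - 1*(-3)) = -2 + (m + 3) = -2 + (3 + m) = 1 + m)
a(z, l) = (-1 + z)/(l + z) (a(z, l) = (z + (1 - 2))/(l + z) = (z - 1)/(l + z) = (-1 + z)/(l + z))
(-123918 + a(195, -21))/(480056 - 441973) = (-123918 + (-1 + 195)/(-21 + 195))/(480056 - 441973) = (-123918 + 194/174)/38083 = (-123918 + (1/174)*194)*(1/38083) = (-123918 + 97/87)*(1/38083) = -10780769/87*1/38083 = -10780769/3313221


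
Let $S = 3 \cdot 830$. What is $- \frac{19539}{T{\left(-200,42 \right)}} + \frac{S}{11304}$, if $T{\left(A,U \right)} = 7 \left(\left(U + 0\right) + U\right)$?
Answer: $- \frac{761822}{23079} \approx -33.009$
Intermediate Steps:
$T{\left(A,U \right)} = 14 U$ ($T{\left(A,U \right)} = 7 \left(U + U\right) = 7 \cdot 2 U = 14 U$)
$S = 2490$
$- \frac{19539}{T{\left(-200,42 \right)}} + \frac{S}{11304} = - \frac{19539}{14 \cdot 42} + \frac{2490}{11304} = - \frac{19539}{588} + 2490 \cdot \frac{1}{11304} = \left(-19539\right) \frac{1}{588} + \frac{415}{1884} = - \frac{6513}{196} + \frac{415}{1884} = - \frac{761822}{23079}$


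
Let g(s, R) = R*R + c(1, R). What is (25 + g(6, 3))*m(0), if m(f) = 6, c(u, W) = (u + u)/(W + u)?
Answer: 207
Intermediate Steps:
c(u, W) = 2*u/(W + u) (c(u, W) = (2*u)/(W + u) = 2*u/(W + u))
g(s, R) = R**2 + 2/(1 + R) (g(s, R) = R*R + 2*1/(R + 1) = R**2 + 2*1/(1 + R) = R**2 + 2/(1 + R))
(25 + g(6, 3))*m(0) = (25 + (2 + 3**2*(1 + 3))/(1 + 3))*6 = (25 + (2 + 9*4)/4)*6 = (25 + (2 + 36)/4)*6 = (25 + (1/4)*38)*6 = (25 + 19/2)*6 = (69/2)*6 = 207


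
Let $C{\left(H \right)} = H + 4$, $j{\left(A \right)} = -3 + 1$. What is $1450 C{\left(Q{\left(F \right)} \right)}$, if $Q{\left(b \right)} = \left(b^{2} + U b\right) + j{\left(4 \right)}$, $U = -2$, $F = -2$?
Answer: $14500$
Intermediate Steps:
$j{\left(A \right)} = -2$
$Q{\left(b \right)} = -2 + b^{2} - 2 b$ ($Q{\left(b \right)} = \left(b^{2} - 2 b\right) - 2 = -2 + b^{2} - 2 b$)
$C{\left(H \right)} = 4 + H$
$1450 C{\left(Q{\left(F \right)} \right)} = 1450 \left(4 - \left(-2 - 4\right)\right) = 1450 \left(4 + \left(-2 + 4 + 4\right)\right) = 1450 \left(4 + 6\right) = 1450 \cdot 10 = 14500$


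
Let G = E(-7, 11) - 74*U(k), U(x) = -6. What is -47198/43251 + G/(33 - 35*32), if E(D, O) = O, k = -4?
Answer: -70983431/47013837 ≈ -1.5098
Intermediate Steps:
G = 455 (G = 11 - 74*(-6) = 11 + 444 = 455)
-47198/43251 + G/(33 - 35*32) = -47198/43251 + 455/(33 - 35*32) = -47198*1/43251 + 455/(33 - 1120) = -47198/43251 + 455/(-1087) = -47198/43251 + 455*(-1/1087) = -47198/43251 - 455/1087 = -70983431/47013837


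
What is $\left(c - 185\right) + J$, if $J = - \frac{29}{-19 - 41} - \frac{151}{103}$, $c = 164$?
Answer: $- \frac{135853}{6180} \approx -21.983$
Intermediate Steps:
$J = - \frac{6073}{6180}$ ($J = - \frac{29}{-60} - \frac{151}{103} = \left(-29\right) \left(- \frac{1}{60}\right) - \frac{151}{103} = \frac{29}{60} - \frac{151}{103} = - \frac{6073}{6180} \approx -0.98269$)
$\left(c - 185\right) + J = \left(164 - 185\right) - \frac{6073}{6180} = -21 - \frac{6073}{6180} = - \frac{135853}{6180}$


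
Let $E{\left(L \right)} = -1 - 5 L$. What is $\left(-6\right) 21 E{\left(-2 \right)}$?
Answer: $-1134$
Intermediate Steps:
$\left(-6\right) 21 E{\left(-2 \right)} = \left(-6\right) 21 \left(-1 - -10\right) = - 126 \left(-1 + 10\right) = \left(-126\right) 9 = -1134$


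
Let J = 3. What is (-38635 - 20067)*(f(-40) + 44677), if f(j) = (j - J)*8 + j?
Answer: -2600087686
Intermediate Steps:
f(j) = -24 + 9*j (f(j) = (j - 1*3)*8 + j = (j - 3)*8 + j = (-3 + j)*8 + j = (-24 + 8*j) + j = -24 + 9*j)
(-38635 - 20067)*(f(-40) + 44677) = (-38635 - 20067)*((-24 + 9*(-40)) + 44677) = -58702*((-24 - 360) + 44677) = -58702*(-384 + 44677) = -58702*44293 = -2600087686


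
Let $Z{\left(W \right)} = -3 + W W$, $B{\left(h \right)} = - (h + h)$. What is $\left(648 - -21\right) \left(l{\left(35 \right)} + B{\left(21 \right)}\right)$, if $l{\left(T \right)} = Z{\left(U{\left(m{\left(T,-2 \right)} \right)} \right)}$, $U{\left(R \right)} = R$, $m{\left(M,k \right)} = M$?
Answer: $789420$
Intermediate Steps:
$B{\left(h \right)} = - 2 h$
$Z{\left(W \right)} = -3 + W^{2}$
$l{\left(T \right)} = -3 + T^{2}$
$\left(648 - -21\right) \left(l{\left(35 \right)} + B{\left(21 \right)}\right) = \left(648 - -21\right) \left(\left(-3 + 35^{2}\right) - 42\right) = \left(648 + 21\right) \left(\left(-3 + 1225\right) - 42\right) = 669 \left(1222 - 42\right) = 669 \cdot 1180 = 789420$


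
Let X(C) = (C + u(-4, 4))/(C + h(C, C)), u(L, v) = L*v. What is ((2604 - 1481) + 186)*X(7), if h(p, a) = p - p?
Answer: -1683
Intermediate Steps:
h(p, a) = 0
X(C) = (-16 + C)/C (X(C) = (C - 4*4)/(C + 0) = (C - 16)/C = (-16 + C)/C)
((2604 - 1481) + 186)*X(7) = ((2604 - 1481) + 186)*((-16 + 7)/7) = (1123 + 186)*((1/7)*(-9)) = 1309*(-9/7) = -1683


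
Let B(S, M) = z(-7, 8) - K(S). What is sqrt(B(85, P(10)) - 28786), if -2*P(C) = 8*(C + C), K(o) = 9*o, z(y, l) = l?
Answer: I*sqrt(29543) ≈ 171.88*I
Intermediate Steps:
P(C) = -8*C (P(C) = -4*(C + C) = -4*2*C = -8*C)
B(S, M) = 8 - 9*S
sqrt(B(85, P(10)) - 28786) = sqrt((8 - 9*85) - 28786) = sqrt((8 - 765) - 28786) = sqrt(-757 - 28786) = sqrt(-29543) = I*sqrt(29543)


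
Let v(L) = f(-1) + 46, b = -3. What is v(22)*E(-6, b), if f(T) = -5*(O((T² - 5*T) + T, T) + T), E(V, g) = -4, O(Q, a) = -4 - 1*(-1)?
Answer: -264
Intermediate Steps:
O(Q, a) = -3 (O(Q, a) = -4 + 1 = -3)
f(T) = 15 - 5*T (f(T) = -5*(-3 + T) = 15 - 5*T)
v(L) = 66 (v(L) = (15 - 5*(-1)) + 46 = (15 + 5) + 46 = 20 + 46 = 66)
v(22)*E(-6, b) = 66*(-4) = -264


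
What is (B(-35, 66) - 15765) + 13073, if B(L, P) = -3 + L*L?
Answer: -1470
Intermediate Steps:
B(L, P) = -3 + L²
(B(-35, 66) - 15765) + 13073 = ((-3 + (-35)²) - 15765) + 13073 = ((-3 + 1225) - 15765) + 13073 = (1222 - 15765) + 13073 = -14543 + 13073 = -1470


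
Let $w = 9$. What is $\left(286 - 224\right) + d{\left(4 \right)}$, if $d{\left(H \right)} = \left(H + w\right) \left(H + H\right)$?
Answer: $166$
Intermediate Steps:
$d{\left(H \right)} = 2 H \left(9 + H\right)$ ($d{\left(H \right)} = \left(H + 9\right) \left(H + H\right) = \left(9 + H\right) 2 H = 2 H \left(9 + H\right)$)
$\left(286 - 224\right) + d{\left(4 \right)} = \left(286 - 224\right) + 2 \cdot 4 \left(9 + 4\right) = 62 + 2 \cdot 4 \cdot 13 = 62 + 104 = 166$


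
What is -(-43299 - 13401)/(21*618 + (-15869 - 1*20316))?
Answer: -56700/23207 ≈ -2.4432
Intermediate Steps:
-(-43299 - 13401)/(21*618 + (-15869 - 1*20316)) = -(-56700)/(12978 + (-15869 - 20316)) = -(-56700)/(12978 - 36185) = -(-56700)/(-23207) = -(-56700)*(-1)/23207 = -1*56700/23207 = -56700/23207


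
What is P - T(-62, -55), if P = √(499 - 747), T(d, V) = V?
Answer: 55 + 2*I*√62 ≈ 55.0 + 15.748*I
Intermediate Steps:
P = 2*I*√62 (P = √(-248) = 2*I*√62 ≈ 15.748*I)
P - T(-62, -55) = 2*I*√62 - 1*(-55) = 2*I*√62 + 55 = 55 + 2*I*√62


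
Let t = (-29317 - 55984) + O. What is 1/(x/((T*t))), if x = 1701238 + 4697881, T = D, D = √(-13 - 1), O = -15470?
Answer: -100771*I*√14/6399119 ≈ -0.058922*I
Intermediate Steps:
D = I*√14 (D = √(-14) = I*√14 ≈ 3.7417*I)
T = I*√14 ≈ 3.7417*I
t = -100771 (t = (-29317 - 55984) - 15470 = -85301 - 15470 = -100771)
x = 6399119
1/(x/((T*t))) = 1/(6399119/(((I*√14)*(-100771)))) = 1/(6399119/((-100771*I*√14))) = 1/(6399119*(I*√14/1410794)) = 1/(6399119*I*√14/1410794) = -100771*I*√14/6399119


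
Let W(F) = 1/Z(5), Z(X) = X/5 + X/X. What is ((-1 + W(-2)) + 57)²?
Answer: 12769/4 ≈ 3192.3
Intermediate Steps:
Z(X) = 1 + X/5 (Z(X) = X*(⅕) + 1 = X/5 + 1 = 1 + X/5)
W(F) = ½ (W(F) = 1/(1 + (⅕)*5) = 1/(1 + 1) = 1/2 = ½)
((-1 + W(-2)) + 57)² = ((-1 + ½) + 57)² = (-½ + 57)² = (113/2)² = 12769/4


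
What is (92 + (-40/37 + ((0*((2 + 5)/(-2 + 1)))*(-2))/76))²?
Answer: 11316496/1369 ≈ 8266.3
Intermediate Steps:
(92 + (-40/37 + ((0*((2 + 5)/(-2 + 1)))*(-2))/76))² = (92 + (-40*1/37 + ((0*(7/(-1)))*(-2))*(1/76)))² = (92 + (-40/37 + ((0*(7*(-1)))*(-2))*(1/76)))² = (92 + (-40/37 + ((0*(-7))*(-2))*(1/76)))² = (92 + (-40/37 + (0*(-2))*(1/76)))² = (92 + (-40/37 + 0*(1/76)))² = (92 + (-40/37 + 0))² = (92 - 40/37)² = (3364/37)² = 11316496/1369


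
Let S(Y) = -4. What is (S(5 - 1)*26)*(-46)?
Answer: 4784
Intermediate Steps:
(S(5 - 1)*26)*(-46) = -4*26*(-46) = -104*(-46) = 4784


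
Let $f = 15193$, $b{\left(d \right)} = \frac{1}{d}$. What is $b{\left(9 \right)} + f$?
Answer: $\frac{136738}{9} \approx 15193.0$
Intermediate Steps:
$b{\left(9 \right)} + f = \frac{1}{9} + 15193 = \frac{136738}{9}$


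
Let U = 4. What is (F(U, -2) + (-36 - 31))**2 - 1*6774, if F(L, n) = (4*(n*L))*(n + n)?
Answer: -3053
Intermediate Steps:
F(L, n) = 8*L*n**2 (F(L, n) = (4*(L*n))*(2*n) = (4*L*n)*(2*n) = 8*L*n**2)
(F(U, -2) + (-36 - 31))**2 - 1*6774 = (8*4*(-2)**2 + (-36 - 31))**2 - 1*6774 = (8*4*4 - 67)**2 - 6774 = (128 - 67)**2 - 6774 = 61**2 - 6774 = 3721 - 6774 = -3053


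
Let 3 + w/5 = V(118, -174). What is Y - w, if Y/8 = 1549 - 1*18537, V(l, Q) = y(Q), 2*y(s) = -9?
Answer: -271733/2 ≈ -1.3587e+5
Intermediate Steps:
y(s) = -9/2 (y(s) = (½)*(-9) = -9/2)
V(l, Q) = -9/2
w = -75/2 (w = -15 + 5*(-9/2) = -15 - 45/2 = -75/2 ≈ -37.500)
Y = -135904 (Y = 8*(1549 - 1*18537) = 8*(1549 - 18537) = 8*(-16988) = -135904)
Y - w = -135904 - 1*(-75/2) = -135904 + 75/2 = -271733/2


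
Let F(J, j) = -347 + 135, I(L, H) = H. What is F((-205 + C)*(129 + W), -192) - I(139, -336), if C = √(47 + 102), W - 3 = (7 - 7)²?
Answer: 124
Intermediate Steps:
W = 3 (W = 3 + (7 - 7)² = 3 + 0² = 3 + 0 = 3)
C = √149 ≈ 12.207
F(J, j) = -212
F((-205 + C)*(129 + W), -192) - I(139, -336) = -212 - 1*(-336) = -212 + 336 = 124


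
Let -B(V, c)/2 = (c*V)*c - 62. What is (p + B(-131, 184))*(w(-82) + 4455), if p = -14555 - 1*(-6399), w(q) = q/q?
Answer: 39490141440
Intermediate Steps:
w(q) = 1
p = -8156 (p = -14555 + 6399 = -8156)
B(V, c) = 124 - 2*V*c**2 (B(V, c) = -2*((c*V)*c - 62) = -2*((V*c)*c - 62) = -2*(V*c**2 - 62) = -2*(-62 + V*c**2) = 124 - 2*V*c**2)
(p + B(-131, 184))*(w(-82) + 4455) = (-8156 + (124 - 2*(-131)*184**2))*(1 + 4455) = (-8156 + (124 - 2*(-131)*33856))*4456 = (-8156 + (124 + 8870272))*4456 = (-8156 + 8870396)*4456 = 8862240*4456 = 39490141440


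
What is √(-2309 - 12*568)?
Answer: 5*I*√365 ≈ 95.525*I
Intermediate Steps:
√(-2309 - 12*568) = √(-2309 - 6816) = √(-9125) = 5*I*√365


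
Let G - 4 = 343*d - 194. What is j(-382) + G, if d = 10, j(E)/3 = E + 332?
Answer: 3090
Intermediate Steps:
j(E) = 996 + 3*E (j(E) = 3*(E + 332) = 3*(332 + E) = 996 + 3*E)
G = 3240 (G = 4 + (343*10 - 194) = 4 + (3430 - 194) = 4 + 3236 = 3240)
j(-382) + G = (996 + 3*(-382)) + 3240 = (996 - 1146) + 3240 = -150 + 3240 = 3090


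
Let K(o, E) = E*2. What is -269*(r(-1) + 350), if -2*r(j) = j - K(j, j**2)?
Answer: -189107/2 ≈ -94554.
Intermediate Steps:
K(o, E) = 2*E
r(j) = j**2 - j/2 (r(j) = -(j - 2*j**2)/2 = j**2 - j/2)
-269*(r(-1) + 350) = -269*(-(-1/2 - 1) + 350) = -269*(-1*(-3/2) + 350) = -269*(3/2 + 350) = -269*703/2 = -189107/2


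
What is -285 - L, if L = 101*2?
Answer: -487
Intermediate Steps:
L = 202
-285 - L = -285 - 1*202 = -285 - 202 = -487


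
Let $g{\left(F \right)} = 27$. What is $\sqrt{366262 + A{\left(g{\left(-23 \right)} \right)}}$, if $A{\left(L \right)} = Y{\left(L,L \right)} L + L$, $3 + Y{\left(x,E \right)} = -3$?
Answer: $\sqrt{366127} \approx 605.08$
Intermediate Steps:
$Y{\left(x,E \right)} = -6$ ($Y{\left(x,E \right)} = -3 - 3 = -6$)
$A{\left(L \right)} = - 5 L$ ($A{\left(L \right)} = - 6 L + L = - 5 L$)
$\sqrt{366262 + A{\left(g{\left(-23 \right)} \right)}} = \sqrt{366262 - 135} = \sqrt{366127}$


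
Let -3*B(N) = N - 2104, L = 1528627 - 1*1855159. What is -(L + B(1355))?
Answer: 978847/3 ≈ 3.2628e+5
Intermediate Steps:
L = -326532 (L = 1528627 - 1855159 = -326532)
B(N) = 2104/3 - N/3 (B(N) = -(N - 2104)/3 = -(-2104 + N)/3 = 2104/3 - N/3)
-(L + B(1355)) = -(-326532 + (2104/3 - ⅓*1355)) = -(-326532 + (2104/3 - 1355/3)) = -(-326532 + 749/3) = -1*(-978847/3) = 978847/3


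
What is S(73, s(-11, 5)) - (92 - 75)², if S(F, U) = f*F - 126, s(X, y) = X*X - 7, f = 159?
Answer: 11192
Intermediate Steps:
s(X, y) = -7 + X² (s(X, y) = X² - 7 = -7 + X²)
S(F, U) = -126 + 159*F (S(F, U) = 159*F - 126 = -126 + 159*F)
S(73, s(-11, 5)) - (92 - 75)² = (-126 + 159*73) - (92 - 75)² = (-126 + 11607) - 1*17² = 11481 - 1*289 = 11481 - 289 = 11192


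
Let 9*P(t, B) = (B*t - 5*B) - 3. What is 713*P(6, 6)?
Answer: 713/3 ≈ 237.67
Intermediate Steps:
P(t, B) = -⅓ - 5*B/9 + B*t/9 (P(t, B) = ((B*t - 5*B) - 3)/9 = ((-5*B + B*t) - 3)/9 = (-3 - 5*B + B*t)/9 = -⅓ - 5*B/9 + B*t/9)
713*P(6, 6) = 713*(-⅓ - 5/9*6 + (⅑)*6*6) = 713*(-⅓ - 10/3 + 4) = 713*(⅓) = 713/3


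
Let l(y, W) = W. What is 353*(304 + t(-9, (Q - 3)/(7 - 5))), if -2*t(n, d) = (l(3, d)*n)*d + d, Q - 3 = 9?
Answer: 1109479/8 ≈ 1.3869e+5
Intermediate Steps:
Q = 12 (Q = 3 + 9 = 12)
t(n, d) = -d/2 - n*d²/2 (t(n, d) = -((d*n)*d + d)/2 = -(n*d² + d)/2 = -(d + n*d²)/2 = -d/2 - n*d²/2)
353*(304 + t(-9, (Q - 3)/(7 - 5))) = 353*(304 - (12 - 3)/(7 - 5)*(1 + ((12 - 3)/(7 - 5))*(-9))/2) = 353*(304 - 9/2*(1 + (9/2)*(-9))/2) = 353*(304 - 9*(½)*(1 + (9*(½))*(-9))/2) = 353*(304 - ½*9/2*(1 + (9/2)*(-9))) = 353*(304 - ½*9/2*(1 - 81/2)) = 353*(304 - ½*9/2*(-79/2)) = 353*(304 + 711/8) = 353*(3143/8) = 1109479/8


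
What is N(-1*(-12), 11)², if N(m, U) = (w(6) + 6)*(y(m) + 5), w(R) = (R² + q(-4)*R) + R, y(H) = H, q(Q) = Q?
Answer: 166464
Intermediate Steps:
w(R) = R² - 3*R (w(R) = (R² - 4*R) + R = R² - 3*R)
N(m, U) = 120 + 24*m (N(m, U) = (6*(-3 + 6) + 6)*(m + 5) = (6*3 + 6)*(5 + m) = (18 + 6)*(5 + m) = 24*(5 + m) = 120 + 24*m)
N(-1*(-12), 11)² = (120 + 24*(-1*(-12)))² = (120 + 24*12)² = (120 + 288)² = 408² = 166464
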